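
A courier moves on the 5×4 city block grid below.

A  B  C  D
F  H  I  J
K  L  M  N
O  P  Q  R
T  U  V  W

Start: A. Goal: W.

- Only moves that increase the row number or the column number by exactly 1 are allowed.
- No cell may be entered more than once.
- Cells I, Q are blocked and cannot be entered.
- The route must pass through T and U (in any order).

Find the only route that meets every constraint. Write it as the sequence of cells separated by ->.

A -> F -> K -> O -> T -> U -> V -> W

Moves only go right or down, so the column and row indices never decrease.
Route from A: down 4 to T, right 3 to W — 7 moves in all.
Check: all required cells visited.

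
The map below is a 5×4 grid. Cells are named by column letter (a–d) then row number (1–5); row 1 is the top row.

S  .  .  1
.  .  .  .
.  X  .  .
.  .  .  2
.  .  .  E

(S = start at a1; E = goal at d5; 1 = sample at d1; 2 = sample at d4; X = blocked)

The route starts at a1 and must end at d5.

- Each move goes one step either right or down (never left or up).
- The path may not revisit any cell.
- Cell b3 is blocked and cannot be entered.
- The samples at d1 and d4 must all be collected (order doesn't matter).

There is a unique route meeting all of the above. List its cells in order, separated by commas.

Moves only go right or down, so the column and row indices never decrease.
Route from a1: right 3 to d1, down 4 to d5 — 7 moves in all.
Check: all required cells visited.

a1, b1, c1, d1, d2, d3, d4, d5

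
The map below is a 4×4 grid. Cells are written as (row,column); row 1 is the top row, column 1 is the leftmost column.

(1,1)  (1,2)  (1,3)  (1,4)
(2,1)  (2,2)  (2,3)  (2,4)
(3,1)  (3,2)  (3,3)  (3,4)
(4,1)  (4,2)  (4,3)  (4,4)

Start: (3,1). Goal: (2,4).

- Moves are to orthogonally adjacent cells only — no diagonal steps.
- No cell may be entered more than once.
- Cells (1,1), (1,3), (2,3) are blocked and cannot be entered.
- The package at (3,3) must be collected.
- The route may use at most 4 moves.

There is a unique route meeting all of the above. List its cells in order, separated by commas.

The budget equals the shortest possible length, so every move has to be on a shortest route through the required cells.
Route from (3,1): right 3 to (3,4), up 1 to (2,4) — 4 moves in all.
Check: all required cells visited; 4 ≤ 4 moves.

(3,1), (3,2), (3,3), (3,4), (2,4)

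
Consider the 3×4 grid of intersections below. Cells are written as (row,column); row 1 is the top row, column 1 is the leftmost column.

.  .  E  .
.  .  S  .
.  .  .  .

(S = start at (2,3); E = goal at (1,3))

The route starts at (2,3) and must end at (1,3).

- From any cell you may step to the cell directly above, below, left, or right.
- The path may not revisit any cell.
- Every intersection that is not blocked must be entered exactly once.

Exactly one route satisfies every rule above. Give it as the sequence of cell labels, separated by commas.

Need to visit all 12 open cells exactly once, starting at (2,3) and ending at (1,3).
Cell (3,1) has only two open neighbours ((2,1) and (3,2)), so the path must pass straight through it: one of those is the cell it's entered from and the other is where it exits.
Route from (2,3): left 1 to (2,2), up 1 to (1,2), left 1 to (1,1), down 2 to (3,1), right 3 to (3,4), up 2 to (1,4), left 1 to (1,3) — 11 moves in all.
Check: all 12 open cells covered.

(2,3), (2,2), (1,2), (1,1), (2,1), (3,1), (3,2), (3,3), (3,4), (2,4), (1,4), (1,3)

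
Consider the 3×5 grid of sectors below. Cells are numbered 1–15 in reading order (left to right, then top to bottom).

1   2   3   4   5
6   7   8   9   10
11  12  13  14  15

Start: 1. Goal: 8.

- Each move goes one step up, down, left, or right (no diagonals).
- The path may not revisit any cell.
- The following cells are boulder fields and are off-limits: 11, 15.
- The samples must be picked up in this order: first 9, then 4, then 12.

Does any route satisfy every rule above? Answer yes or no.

Ignoring the required order, 6 revisit-free routes from 1 to 8 pass through all of 9, 4, and 12; the waypoint orders that occur are 12 → 9 → 4 (4); 4 → 9 → 12 (2) — never 9 → 4 → 12.

no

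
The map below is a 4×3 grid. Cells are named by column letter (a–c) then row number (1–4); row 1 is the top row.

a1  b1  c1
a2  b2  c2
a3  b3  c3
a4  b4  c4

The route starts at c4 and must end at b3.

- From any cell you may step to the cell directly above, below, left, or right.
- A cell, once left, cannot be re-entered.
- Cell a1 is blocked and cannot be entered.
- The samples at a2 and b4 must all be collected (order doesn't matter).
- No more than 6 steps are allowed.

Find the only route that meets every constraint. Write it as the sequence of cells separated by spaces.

The budget equals the shortest possible length, so every move has to be on a shortest route through the required cells.
Route from c4: 2× left (reaching a4), 2× up (reaching a2), right to b2, down to b3 — 6 moves in all.
Check: all required cells visited; 6 ≤ 6 moves.

c4 b4 a4 a3 a2 b2 b3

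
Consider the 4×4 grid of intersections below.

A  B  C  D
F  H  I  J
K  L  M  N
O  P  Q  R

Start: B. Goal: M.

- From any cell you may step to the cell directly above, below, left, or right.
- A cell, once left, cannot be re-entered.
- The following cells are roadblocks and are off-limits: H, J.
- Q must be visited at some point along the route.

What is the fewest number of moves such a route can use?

7

Any route passes through Q somewhere between B and M. Summing Manhattan distances along the two legs (B → Q → M) gives a lower bound of 4 + 1 = 5 moves.
The shortest route satisfying every rule uses 7 moves: B → A → F → K → O → P → Q → M.
The no-revisit rule (legs can't share cells) pushes the minimum above the 5-move bound; an exhaustive check rules out every length from 5 to 6, leaving 7 as the minimum.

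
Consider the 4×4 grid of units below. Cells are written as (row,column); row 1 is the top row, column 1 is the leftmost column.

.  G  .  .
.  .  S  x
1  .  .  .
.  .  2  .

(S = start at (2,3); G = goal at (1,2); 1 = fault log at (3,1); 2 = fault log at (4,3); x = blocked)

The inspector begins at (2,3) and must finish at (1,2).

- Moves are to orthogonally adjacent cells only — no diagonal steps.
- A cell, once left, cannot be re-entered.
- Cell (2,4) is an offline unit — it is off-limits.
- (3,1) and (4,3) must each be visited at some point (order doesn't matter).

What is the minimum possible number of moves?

Any route passes through (3,1) and (4,3) in some order between (2,3) and (1,2). Summing Manhattan distances along each leg and taking the cheapest ordering ((2,3) → (4,3) → (3,1) → (1,2)) gives a lower bound of 2 + 3 + 3 = 8 moves.
A route of 8 moves achieves this: (2,3) → (3,3) → (4,3) → (4,2) → (3,2) → (3,1) → (2,1) → (1,1) → (1,2).
Since 8 matches the lower bound, it is optimal.

8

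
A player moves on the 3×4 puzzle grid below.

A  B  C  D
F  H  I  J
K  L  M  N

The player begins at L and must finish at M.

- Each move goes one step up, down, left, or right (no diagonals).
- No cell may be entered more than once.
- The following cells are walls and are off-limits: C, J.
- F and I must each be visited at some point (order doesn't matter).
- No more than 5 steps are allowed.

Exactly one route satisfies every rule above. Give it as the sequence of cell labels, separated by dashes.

The 5-move cap with required stops at F, I leaves no slack for detours.
Route from L: left 1 to K, up 1 to F, right 2 to I, down 1 to M — 5 moves in all.
Check: all required cells visited; 5 ≤ 5 moves.

L - K - F - H - I - M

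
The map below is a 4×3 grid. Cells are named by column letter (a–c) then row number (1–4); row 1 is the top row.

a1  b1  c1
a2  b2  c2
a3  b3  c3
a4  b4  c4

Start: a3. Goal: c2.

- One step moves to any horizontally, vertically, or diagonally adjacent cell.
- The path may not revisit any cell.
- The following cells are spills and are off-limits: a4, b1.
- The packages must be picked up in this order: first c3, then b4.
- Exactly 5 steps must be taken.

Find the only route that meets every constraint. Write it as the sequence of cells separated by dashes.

a3 - b2 - c3 - b4 - b3 - c2

The waypoints must appear in the order c3, b4, with no cell reused.
Route from a3: up-right 1 to b2, down-right 1 to c3, down-left 1 to b4, up 1 to b3, up-right 1 to c2 — 5 moves in all.
Check: order respected (c3 at step 2, b4 at step 3); 5 moves as required.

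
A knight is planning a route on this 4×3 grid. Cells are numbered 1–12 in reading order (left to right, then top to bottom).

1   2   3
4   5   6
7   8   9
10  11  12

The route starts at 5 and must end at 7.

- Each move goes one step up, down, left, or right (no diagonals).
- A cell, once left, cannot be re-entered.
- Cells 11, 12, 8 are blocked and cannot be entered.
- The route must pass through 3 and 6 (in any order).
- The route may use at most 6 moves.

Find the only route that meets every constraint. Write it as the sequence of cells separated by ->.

5 -> 6 -> 3 -> 2 -> 1 -> 4 -> 7

The budget equals the shortest possible length, so every move has to be on a shortest route through the required cells.
Route from 5: right 1 to 6, up 1 to 3, left 2 to 1, down 2 to 7 — 6 moves in all.
Check: all required cells visited; 6 ≤ 6 moves.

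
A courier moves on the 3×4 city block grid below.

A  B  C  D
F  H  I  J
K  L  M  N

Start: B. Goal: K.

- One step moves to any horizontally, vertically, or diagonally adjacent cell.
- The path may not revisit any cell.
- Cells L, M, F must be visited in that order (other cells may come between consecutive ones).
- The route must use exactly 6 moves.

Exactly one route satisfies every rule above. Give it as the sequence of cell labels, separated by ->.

B -> I -> L -> M -> H -> F -> K

The waypoints must appear in the order L, M, F, with no cell reused.
Route from B: down-right 1 to I, down-left 1 to L, right 1 to M, up-left 1 to H, left 1 to F, down 1 to K — 6 moves in all.
Check: order respected (L at step 2, M at step 3, F at step 5); 6 moves as required.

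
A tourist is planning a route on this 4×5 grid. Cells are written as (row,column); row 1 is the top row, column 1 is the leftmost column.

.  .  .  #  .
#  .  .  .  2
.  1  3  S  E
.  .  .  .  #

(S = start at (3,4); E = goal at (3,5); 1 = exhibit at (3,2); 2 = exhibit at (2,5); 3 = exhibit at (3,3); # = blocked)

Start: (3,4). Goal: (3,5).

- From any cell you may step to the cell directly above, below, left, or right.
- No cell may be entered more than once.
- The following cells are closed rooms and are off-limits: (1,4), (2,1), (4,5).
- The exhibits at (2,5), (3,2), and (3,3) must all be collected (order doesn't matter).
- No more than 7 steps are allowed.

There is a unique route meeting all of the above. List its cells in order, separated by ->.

(3,4) -> (3,3) -> (3,2) -> (2,2) -> (2,3) -> (2,4) -> (2,5) -> (3,5)

Any route must reach (2,5), (3,2), and (3,3) and still end at (3,5) within 7 moves, so the order of the required stops is forced.
Route from (3,4): 2× left (reaching (3,2)), up to (2,2), 3× right (reaching (2,5)), down to (3,5) — 7 moves in all.
Check: all required cells visited; 7 ≤ 7 moves.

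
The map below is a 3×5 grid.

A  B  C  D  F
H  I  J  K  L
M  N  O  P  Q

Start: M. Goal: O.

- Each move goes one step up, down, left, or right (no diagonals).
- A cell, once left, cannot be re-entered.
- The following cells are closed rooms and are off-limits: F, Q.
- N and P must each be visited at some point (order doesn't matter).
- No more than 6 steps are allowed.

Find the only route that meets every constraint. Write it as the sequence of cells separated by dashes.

The budget equals the shortest possible length, so every move has to be on a shortest route through the required cells.
Route from M: right 1 to N, up 1 to I, right 2 to K, down 1 to P, left 1 to O — 6 moves in all.
Check: all required cells visited; 6 ≤ 6 moves.

M - N - I - J - K - P - O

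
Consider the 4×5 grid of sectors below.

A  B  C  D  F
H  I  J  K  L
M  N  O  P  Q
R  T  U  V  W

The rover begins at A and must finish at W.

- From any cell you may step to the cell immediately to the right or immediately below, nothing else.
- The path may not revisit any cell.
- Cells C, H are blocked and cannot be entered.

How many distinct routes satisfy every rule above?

A right/down-only route from A to W makes exactly 3 down-moves and 4 right-moves in some order.
With no other constraints that would be C(7,3) = 35 routes.
Subtract routes through each blocked cell (inclusion–exclusion for overlaps): − through C: 10 − through H: 15 → 10.
That gives 10 routes.

10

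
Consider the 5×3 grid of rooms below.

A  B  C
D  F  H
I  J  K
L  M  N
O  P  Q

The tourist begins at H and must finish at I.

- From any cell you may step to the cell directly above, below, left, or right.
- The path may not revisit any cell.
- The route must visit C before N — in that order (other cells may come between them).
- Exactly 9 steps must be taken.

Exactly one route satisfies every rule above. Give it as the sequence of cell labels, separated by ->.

The waypoints must appear in the order C, N, with no cell reused.
Route from H: up to C, left to B, 2× down (reaching J), right to K, down to N, 2× left (reaching L), up to I — 9 moves in all.
Check: order respected (C at step 1, N at step 6); 9 moves as required.

H -> C -> B -> F -> J -> K -> N -> M -> L -> I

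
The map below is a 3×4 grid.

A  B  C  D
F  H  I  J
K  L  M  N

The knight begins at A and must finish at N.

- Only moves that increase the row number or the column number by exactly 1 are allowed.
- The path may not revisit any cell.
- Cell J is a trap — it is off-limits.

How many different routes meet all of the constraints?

6

A right/down-only route from A to N makes exactly 2 down-moves and 3 right-moves in some order.
With no other constraints that would be C(5,2) = 10 routes.
Subtract routes through each blocked cell (inclusion–exclusion for overlaps): − through J: 4 → 6.
That gives 6 routes.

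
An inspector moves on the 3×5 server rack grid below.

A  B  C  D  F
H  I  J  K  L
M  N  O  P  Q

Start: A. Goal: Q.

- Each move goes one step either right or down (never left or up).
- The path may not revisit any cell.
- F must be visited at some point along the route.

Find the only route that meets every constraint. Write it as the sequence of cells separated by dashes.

A - B - C - D - F - L - Q

Moves only go right or down, so the column and row indices never decrease.
Route from A: right 4 to F, down 2 to Q — 6 moves in all.
Check: all required cells visited.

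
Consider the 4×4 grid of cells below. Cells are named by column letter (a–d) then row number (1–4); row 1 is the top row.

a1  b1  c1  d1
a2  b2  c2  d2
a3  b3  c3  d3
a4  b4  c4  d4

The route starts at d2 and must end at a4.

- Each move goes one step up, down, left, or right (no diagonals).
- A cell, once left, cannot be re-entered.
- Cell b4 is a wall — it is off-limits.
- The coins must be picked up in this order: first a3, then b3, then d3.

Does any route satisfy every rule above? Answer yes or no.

no

Ignoring the required order, 14 revisit-free routes from d2 to a4 pass through all of a3, b3, and d3; the waypoint orders that occur are d3 → b3 → a3 (14) — never a3 → b3 → d3.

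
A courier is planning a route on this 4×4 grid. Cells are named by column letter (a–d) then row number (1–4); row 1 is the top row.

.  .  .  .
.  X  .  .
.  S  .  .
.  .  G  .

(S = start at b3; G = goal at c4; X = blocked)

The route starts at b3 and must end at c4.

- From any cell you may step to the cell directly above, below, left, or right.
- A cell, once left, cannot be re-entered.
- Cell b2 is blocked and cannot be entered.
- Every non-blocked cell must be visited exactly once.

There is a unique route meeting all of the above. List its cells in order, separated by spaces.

b3 b4 a4 a3 a2 a1 b1 c1 d1 d2 c2 c3 d3 d4 c4

Need to visit all 15 open cells exactly once, starting at b3 and ending at c4.
Cell a1 has only two open neighbours (a2 and b1), so the path must pass straight through it: one of those is the cell it's entered from and the other is where it exits.
Route from b3: down 1 to b4, left 1 to a4, up 3 to a1, right 3 to d1, down 1 to d2, left 1 to c2, down 1 to c3, right 1 to d3, down 1 to d4, left 1 to c4 — 14 moves in all.
Check: all 15 open cells covered.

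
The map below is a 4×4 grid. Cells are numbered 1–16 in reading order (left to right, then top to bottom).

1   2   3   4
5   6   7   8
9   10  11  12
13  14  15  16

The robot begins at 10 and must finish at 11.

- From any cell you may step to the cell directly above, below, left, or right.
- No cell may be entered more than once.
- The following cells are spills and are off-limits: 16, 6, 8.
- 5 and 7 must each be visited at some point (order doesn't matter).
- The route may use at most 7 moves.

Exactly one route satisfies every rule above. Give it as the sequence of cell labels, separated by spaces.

Any route must reach 5 and 7 and still end at 11 within 7 moves, so the order of the required stops is forced.
Route from 10: left to 9, 2× up (reaching 1), 2× right (reaching 3), 2× down (reaching 11) — 7 moves in all.
Check: all required cells visited; 7 ≤ 7 moves.

10 9 5 1 2 3 7 11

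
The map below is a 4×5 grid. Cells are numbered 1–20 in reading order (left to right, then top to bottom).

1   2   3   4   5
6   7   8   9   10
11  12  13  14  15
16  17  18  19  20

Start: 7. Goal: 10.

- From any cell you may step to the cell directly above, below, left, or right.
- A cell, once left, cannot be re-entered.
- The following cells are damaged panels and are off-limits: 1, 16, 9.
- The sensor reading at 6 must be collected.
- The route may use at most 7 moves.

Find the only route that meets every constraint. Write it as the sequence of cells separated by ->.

7 -> 6 -> 11 -> 12 -> 13 -> 14 -> 15 -> 10

Any route must reach 6 and still end at 10 within 7 moves, so the order of the required stops is forced.
Route from 7: left 1 to 6, down 1 to 11, right 4 to 15, up 1 to 10 — 7 moves in all.
Check: all required cells visited; 7 ≤ 7 moves.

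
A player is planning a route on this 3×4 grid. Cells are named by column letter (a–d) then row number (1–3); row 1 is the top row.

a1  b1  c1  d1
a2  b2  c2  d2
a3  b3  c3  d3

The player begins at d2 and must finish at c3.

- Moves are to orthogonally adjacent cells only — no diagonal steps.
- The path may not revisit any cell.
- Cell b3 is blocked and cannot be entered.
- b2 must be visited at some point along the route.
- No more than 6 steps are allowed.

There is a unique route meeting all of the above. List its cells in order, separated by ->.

d2 -> d1 -> c1 -> b1 -> b2 -> c2 -> c3

Any route must reach b2 and still end at c3 within 6 moves, so the order of the required stops is forced.
Route from d2: up 1 to d1, left 2 to b1, down 1 to b2, right 1 to c2, down 1 to c3 — 6 moves in all.
Check: all required cells visited; 6 ≤ 6 moves.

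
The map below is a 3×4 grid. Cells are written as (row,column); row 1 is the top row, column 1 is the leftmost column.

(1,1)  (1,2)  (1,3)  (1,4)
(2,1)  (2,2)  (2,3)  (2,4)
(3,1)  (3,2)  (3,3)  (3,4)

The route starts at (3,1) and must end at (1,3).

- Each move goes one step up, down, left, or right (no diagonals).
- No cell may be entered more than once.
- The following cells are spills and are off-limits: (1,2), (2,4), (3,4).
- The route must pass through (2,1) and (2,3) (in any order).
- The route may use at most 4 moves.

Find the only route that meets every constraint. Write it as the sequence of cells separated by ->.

The 4-move cap with required stops at (2,1), (2,3) leaves no slack for detours.
Route from (3,1): up to (2,1), 2× right (reaching (2,3)), up to (1,3) — 4 moves in all.
Check: all required cells visited; 4 ≤ 4 moves.

(3,1) -> (2,1) -> (2,2) -> (2,3) -> (1,3)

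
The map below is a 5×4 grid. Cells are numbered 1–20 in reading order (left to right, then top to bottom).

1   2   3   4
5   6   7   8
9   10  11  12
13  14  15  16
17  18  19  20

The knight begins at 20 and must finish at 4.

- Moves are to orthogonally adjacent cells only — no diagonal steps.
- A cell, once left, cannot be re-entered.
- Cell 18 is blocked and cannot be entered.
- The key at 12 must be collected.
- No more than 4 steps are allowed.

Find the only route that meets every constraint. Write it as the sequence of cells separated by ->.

20 -> 16 -> 12 -> 8 -> 4

The 4-move cap with required stops at 12 leaves no slack for detours.
Route from 20: up 4 to 4 — 4 moves in all.
Check: all required cells visited; 4 ≤ 4 moves.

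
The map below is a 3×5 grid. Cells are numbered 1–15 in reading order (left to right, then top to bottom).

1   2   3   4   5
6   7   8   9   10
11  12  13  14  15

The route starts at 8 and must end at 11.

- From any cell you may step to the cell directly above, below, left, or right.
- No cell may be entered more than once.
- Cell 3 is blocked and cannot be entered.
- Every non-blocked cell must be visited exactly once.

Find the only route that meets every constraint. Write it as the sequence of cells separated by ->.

8 -> 9 -> 4 -> 5 -> 10 -> 15 -> 14 -> 13 -> 12 -> 7 -> 2 -> 1 -> 6 -> 11

Need to visit all 14 open cells exactly once, starting at 8 and ending at 11.
Cell 2 has only two open neighbours (7 and 1), so the path must pass straight through it: one of those is the cell it's entered from and the other is where it exits.
Route from 8: right to 9, up to 4, right to 5, 2× down (reaching 15), 3× left (reaching 12), 2× up (reaching 2), left to 1, 2× down (reaching 11) — 13 moves in all.
Check: all 14 open cells covered.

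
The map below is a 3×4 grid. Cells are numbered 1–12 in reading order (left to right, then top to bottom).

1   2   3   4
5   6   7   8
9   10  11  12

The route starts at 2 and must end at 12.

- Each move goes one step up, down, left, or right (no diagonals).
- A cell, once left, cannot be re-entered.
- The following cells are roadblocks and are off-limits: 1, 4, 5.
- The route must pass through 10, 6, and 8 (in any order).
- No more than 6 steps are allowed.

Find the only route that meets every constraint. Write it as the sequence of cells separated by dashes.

2 - 6 - 10 - 11 - 7 - 8 - 12

Any route must reach 10, 6, and 8 and still end at 12 within 6 moves, so the order of the required stops is forced.
Route from 2: 2× down (reaching 10), right to 11, up to 7, right to 8, down to 12 — 6 moves in all.
Check: all required cells visited; 6 ≤ 6 moves.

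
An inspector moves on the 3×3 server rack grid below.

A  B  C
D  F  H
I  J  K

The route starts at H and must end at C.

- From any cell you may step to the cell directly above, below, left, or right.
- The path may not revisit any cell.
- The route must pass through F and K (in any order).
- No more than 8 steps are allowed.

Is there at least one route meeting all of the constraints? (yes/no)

yes

One route that works: H → K → J → F → B → C.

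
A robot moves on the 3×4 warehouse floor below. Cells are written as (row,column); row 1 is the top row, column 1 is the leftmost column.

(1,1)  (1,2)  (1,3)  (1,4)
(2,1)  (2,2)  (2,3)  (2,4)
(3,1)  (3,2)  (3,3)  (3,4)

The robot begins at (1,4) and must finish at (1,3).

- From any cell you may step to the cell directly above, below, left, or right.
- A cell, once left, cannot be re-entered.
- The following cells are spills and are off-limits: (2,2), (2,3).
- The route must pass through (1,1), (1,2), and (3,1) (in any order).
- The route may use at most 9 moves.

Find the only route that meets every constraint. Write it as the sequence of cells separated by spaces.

(1,4) (2,4) (3,4) (3,3) (3,2) (3,1) (2,1) (1,1) (1,2) (1,3)

The budget equals the shortest possible length, so every move has to be on a shortest route through the required cells.
Route from (1,4): 2× down (reaching (3,4)), 3× left (reaching (3,1)), 2× up (reaching (1,1)), 2× right (reaching (1,3)) — 9 moves in all.
Check: all required cells visited; 9 ≤ 9 moves.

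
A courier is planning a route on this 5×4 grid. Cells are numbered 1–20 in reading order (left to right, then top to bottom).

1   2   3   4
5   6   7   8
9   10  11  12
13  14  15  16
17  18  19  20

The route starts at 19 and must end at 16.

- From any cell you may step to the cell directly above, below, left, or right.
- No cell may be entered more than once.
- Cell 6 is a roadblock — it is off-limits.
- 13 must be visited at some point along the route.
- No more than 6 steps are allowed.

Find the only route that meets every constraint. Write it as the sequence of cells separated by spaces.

Any route must reach 13 and still end at 16 within 6 moves, so the order of the required stops is forced.
Route from 19: left 2 to 17, up 1 to 13, right 3 to 16 — 6 moves in all.
Check: all required cells visited; 6 ≤ 6 moves.

19 18 17 13 14 15 16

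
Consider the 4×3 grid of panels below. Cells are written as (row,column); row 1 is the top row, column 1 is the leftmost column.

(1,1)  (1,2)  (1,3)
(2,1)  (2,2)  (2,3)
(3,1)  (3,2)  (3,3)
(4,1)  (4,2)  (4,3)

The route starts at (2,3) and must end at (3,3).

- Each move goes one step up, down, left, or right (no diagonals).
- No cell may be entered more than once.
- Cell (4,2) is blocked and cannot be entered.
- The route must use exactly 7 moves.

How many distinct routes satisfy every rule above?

4

Need simple routes of exactly 7 moves from (2,3) to (3,3) (Manhattan distance 1, so 3 moves are spent on a detour and 3 undoing it).
Enumerating: (2,3) (1,3) (1,2) (2,2) (2,1) (3,1) (3,2) (3,3) | (2,3) (1,3) (1,2) (1,1) (2,1) (3,1) (3,2) (3,3) | (2,3) (1,3) (1,2) (1,1) (2,1) (2,2) (3,2) (3,3) | (2,3) (2,2) (1,2) (1,1) (2,1) (3,1) (3,2) (3,3).
That gives 4 routes.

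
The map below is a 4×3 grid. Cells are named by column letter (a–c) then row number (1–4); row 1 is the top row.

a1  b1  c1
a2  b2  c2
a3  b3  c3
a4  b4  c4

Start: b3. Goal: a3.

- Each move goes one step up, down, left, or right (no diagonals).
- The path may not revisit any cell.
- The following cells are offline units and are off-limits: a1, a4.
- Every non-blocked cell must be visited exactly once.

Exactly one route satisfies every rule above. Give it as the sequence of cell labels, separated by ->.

b3 -> b4 -> c4 -> c3 -> c2 -> c1 -> b1 -> b2 -> a2 -> a3

Need to visit all 10 open cells exactly once, starting at b3 and ending at a3.
Cell a2 has only two open neighbours (a3 and b2), so the path must pass straight through it: one of those is the cell it's entered from and the other is where it exits.
Route from b3: down 1 to b4, right 1 to c4, up 3 to c1, left 1 to b1, down 1 to b2, left 1 to a2, down 1 to a3 — 9 moves in all.
Check: all 10 open cells covered.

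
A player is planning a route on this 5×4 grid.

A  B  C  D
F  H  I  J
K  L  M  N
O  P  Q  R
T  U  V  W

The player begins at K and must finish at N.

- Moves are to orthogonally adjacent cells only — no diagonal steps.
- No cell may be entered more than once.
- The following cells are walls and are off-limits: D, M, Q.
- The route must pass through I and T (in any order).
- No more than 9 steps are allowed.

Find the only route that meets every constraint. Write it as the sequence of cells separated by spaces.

The budget equals the shortest possible length, so every move has to be on a shortest route through the required cells.
Route from K: down 2 to T, right 1 to U, up 3 to H, right 2 to J, down 1 to N — 9 moves in all.
Check: all required cells visited; 9 ≤ 9 moves.

K O T U P L H I J N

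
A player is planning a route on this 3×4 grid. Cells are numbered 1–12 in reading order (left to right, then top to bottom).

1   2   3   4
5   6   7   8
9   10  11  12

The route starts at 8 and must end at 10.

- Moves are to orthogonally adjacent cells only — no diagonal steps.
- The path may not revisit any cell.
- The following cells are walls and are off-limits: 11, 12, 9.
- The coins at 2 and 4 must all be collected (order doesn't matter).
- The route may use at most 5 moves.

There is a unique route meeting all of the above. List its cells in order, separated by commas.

8, 4, 3, 2, 6, 10

The 5-move cap with required stops at 2, 4 leaves no slack for detours.
Route from 8: up to 4, 2× left (reaching 2), 2× down (reaching 10) — 5 moves in all.
Check: all required cells visited; 5 ≤ 5 moves.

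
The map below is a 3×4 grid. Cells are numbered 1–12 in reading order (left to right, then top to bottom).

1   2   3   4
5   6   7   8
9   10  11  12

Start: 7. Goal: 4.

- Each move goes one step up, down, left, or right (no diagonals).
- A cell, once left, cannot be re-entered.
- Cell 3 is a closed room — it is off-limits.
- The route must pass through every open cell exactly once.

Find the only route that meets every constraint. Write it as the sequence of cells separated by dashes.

7 - 6 - 2 - 1 - 5 - 9 - 10 - 11 - 12 - 8 - 4

Need to visit all 11 open cells exactly once, starting at 7 and ending at 4.
Cell 9 has only two open neighbours (5 and 10), so the path must pass straight through it: one of those is the cell it's entered from and the other is where it exits.
Route from 7: left 1 to 6, up 1 to 2, left 1 to 1, down 2 to 9, right 3 to 12, up 2 to 4 — 10 moves in all.
Check: all 11 open cells covered.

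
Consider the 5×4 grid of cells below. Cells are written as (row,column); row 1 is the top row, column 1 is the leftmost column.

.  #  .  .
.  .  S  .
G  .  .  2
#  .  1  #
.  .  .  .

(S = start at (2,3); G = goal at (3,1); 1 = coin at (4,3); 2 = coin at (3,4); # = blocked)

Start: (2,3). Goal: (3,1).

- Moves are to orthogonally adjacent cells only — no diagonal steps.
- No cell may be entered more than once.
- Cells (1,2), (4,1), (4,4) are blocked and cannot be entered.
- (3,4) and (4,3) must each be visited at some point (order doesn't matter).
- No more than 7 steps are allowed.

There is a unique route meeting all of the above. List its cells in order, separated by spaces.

Any route must reach (3,4) and (4,3) and still end at (3,1) within 7 moves, so the order of the required stops is forced.
Route from (2,3): right to (2,4), down to (3,4), left to (3,3), down to (4,3), left to (4,2), up to (3,2), left to (3,1) — 7 moves in all.
Check: all required cells visited; 7 ≤ 7 moves.

(2,3) (2,4) (3,4) (3,3) (4,3) (4,2) (3,2) (3,1)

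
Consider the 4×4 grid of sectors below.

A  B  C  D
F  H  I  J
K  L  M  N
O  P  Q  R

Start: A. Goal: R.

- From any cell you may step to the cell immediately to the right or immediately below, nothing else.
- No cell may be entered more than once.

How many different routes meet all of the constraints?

20

A right/down-only route from A to R makes exactly 3 down-moves and 3 right-moves in some order.
With no other constraints that would be C(6,3) = 20 routes.
That gives 20 routes.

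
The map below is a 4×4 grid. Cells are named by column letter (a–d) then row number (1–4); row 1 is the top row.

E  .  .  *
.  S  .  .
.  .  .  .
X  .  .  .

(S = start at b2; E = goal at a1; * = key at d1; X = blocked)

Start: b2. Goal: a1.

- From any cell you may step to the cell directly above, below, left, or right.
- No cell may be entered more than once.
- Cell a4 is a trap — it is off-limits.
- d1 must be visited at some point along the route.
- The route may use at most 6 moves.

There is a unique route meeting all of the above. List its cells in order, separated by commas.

The budget equals the shortest possible length, so every move has to be on a shortest route through the required cells.
Route from b2: right 2 to d2, up 1 to d1, left 3 to a1 — 6 moves in all.
Check: all required cells visited; 6 ≤ 6 moves.

b2, c2, d2, d1, c1, b1, a1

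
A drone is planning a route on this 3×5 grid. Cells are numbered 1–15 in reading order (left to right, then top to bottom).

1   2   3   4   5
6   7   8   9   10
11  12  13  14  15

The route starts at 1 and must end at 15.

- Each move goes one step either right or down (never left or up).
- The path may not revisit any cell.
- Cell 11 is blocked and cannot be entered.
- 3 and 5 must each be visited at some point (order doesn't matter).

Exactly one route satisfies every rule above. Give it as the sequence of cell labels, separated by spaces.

1 2 3 4 5 10 15

Moves only go right or down, so the column and row indices never decrease.
Route from 1: 4× right (reaching 5), 2× down (reaching 15) — 6 moves in all.
Check: all required cells visited.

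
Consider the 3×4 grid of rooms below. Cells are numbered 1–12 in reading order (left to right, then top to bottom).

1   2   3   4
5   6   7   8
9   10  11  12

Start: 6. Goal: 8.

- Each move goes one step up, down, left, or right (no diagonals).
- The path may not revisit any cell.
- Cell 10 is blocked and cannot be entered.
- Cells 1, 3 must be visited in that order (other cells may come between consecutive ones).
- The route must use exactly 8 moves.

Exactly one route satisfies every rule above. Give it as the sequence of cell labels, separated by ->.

6 -> 5 -> 1 -> 2 -> 3 -> 7 -> 11 -> 12 -> 8

The waypoints must appear in the order 1, 3, with no cell reused.
Route from 6: left to 5, up to 1, 2× right (reaching 3), 2× down (reaching 11), right to 12, up to 8 — 8 moves in all.
Check: order respected (1 at step 2, 3 at step 4); 8 moves as required.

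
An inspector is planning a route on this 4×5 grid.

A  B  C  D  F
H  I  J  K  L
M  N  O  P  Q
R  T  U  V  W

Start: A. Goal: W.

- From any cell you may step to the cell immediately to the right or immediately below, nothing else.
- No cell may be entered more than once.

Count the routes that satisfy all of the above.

A right/down-only route from A to W makes exactly 3 down-moves and 4 right-moves in some order.
With no other constraints that would be C(7,3) = 35 routes.
That gives 35 routes.

35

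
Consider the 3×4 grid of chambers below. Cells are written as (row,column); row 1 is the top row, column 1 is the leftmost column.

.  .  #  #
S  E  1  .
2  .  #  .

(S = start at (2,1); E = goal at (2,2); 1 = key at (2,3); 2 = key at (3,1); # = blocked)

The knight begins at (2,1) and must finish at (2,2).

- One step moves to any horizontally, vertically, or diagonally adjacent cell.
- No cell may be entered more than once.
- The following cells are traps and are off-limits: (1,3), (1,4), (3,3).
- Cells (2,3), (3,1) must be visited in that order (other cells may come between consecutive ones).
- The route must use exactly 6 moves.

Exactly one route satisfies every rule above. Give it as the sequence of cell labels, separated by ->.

(2,1) -> (1,1) -> (1,2) -> (2,3) -> (3,2) -> (3,1) -> (2,2)

The waypoints must appear in the order (2,3), (3,1), with no cell reused.
Route from (2,1): up to (1,1), right to (1,2), down-right to (2,3), down-left to (3,2), left to (3,1), up-right to (2,2) — 6 moves in all.
Check: order respected (1 at step 3, 2 at step 5); 6 moves as required.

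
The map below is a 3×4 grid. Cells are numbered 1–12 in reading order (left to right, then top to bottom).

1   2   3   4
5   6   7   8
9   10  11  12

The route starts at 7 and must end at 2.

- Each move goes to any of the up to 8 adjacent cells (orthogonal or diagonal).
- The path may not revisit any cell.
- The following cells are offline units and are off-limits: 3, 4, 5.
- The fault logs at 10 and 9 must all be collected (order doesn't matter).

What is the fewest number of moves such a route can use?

Any route passes through 10 and 9 in some order between 7 and 2. Summing Chebyshev distances along each leg and taking the cheapest ordering (7 → 10 → 9 → 2) gives a lower bound of 1 + 1 + 2 = 4 moves.
A route of 4 moves achieves this: 7 → 10 → 9 → 6 → 2.
Since 4 matches the lower bound, it is optimal.

4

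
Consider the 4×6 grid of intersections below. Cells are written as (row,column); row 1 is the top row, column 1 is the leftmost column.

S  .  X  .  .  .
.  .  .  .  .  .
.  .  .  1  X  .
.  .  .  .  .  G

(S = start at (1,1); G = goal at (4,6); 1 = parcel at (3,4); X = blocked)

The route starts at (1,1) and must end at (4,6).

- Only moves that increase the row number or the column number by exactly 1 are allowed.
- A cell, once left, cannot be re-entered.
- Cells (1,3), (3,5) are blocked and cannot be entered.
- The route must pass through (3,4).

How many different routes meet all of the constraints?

A right/down-only route from (1,1) to (4,6) makes exactly 3 down-moves and 5 right-moves in some order.
With no other constraints that would be C(8,3) = 56 routes.
Split at (3,4) and multiply the segment counts (each segment already excludes blocked cells): (1,1)→(3,4): 7; (3,4)→(4,6): 1; product = 7.
That gives 7 routes.

7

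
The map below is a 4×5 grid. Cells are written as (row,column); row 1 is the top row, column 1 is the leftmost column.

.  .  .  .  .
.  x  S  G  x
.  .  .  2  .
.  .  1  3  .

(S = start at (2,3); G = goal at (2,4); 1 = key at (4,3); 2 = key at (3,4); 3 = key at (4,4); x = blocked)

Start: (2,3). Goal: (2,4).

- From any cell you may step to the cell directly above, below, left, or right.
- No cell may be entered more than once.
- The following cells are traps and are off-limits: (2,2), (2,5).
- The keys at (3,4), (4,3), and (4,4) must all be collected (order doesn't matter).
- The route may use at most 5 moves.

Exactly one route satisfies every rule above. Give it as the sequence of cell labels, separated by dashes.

(2,3) - (3,3) - (4,3) - (4,4) - (3,4) - (2,4)

Any route must reach (3,4), (4,3), and (4,4) and still end at (2,4) within 5 moves, so the order of the required stops is forced.
Route from (2,3): down 2 to (4,3), right 1 to (4,4), up 2 to (2,4) — 5 moves in all.
Check: all required cells visited; 5 ≤ 5 moves.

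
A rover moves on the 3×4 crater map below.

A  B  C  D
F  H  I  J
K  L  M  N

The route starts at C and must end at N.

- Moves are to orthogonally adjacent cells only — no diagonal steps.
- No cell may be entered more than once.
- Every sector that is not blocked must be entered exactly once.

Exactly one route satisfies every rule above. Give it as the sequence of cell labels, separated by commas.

Need to visit all 12 open cells exactly once, starting at C and ending at N.
Cell K has only two open neighbours (F and L), so the path must pass straight through it: one of those is the cell it's entered from and the other is where it exits.
Route from C: right to D, down to J, 2× left (reaching H), up to B, left to A, 2× down (reaching K), 3× right (reaching N) — 11 moves in all.
Check: all 12 open cells covered.

C, D, J, I, H, B, A, F, K, L, M, N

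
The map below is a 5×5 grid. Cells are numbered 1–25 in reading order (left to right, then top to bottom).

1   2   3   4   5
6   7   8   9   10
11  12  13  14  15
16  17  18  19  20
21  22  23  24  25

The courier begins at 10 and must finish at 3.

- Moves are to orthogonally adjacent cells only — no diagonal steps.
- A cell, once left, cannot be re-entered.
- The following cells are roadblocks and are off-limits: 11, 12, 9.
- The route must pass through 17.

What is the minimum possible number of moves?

Any route passes through 17 somewhere between 10 and 3. Summing Manhattan distances along the two legs (10 → 17 → 3) gives a lower bound of 5 + 4 = 9 moves.
The shortest route satisfying every rule uses 11 moves: 10 → 15 → 20 → 25 → 24 → 23 → 22 → 17 → 18 → 13 → 8 → 3.
The bound of 9 isn't tight here; checking systematically, no route of length 9 through 10 satisfies every constraint, so 11 is the minimum.

11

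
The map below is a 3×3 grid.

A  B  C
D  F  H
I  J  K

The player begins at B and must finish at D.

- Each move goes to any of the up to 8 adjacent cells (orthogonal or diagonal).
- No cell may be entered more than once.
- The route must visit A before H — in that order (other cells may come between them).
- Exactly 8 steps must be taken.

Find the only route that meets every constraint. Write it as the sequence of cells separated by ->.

The waypoints must appear in the order A, H, with no cell reused.
Route from B: left to A, down-right to F, up-right to C, 2× down (reaching K), 2× left (reaching I), up to D — 8 moves in all.
Check: order respected (A at step 1, H at step 4); 8 moves as required.

B -> A -> F -> C -> H -> K -> J -> I -> D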